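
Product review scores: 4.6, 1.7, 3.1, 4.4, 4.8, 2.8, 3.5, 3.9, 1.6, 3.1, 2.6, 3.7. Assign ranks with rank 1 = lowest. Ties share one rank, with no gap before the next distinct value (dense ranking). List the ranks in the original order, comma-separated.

10, 2, 5, 9, 11, 4, 6, 8, 1, 5, 3, 7

Sorted (ascending): 1.6, 1.7, 2.6, 2.8, 3.1, 3.1, 3.5, 3.7, 3.9, 4.4, 4.6, 4.8
The 2 values of 3.1 share dense rank 5.
Remaining distinct values take the next consecutive integers.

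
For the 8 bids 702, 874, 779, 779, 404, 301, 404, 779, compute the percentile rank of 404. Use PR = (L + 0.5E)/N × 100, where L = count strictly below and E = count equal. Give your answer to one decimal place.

N = 8.
Strictly below 404: 1. Equal to 404: 2.
PR = (1 + 0.5·2)/8 × 100 = 25.0

25.0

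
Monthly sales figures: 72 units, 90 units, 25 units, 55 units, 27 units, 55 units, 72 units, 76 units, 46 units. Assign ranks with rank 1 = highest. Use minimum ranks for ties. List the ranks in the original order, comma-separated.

Sorted (descending): 90, 76, 72, 72, 55, 55, 46, 27, 25
The 2 values of 72 occupy positions 3–4 → each gets rank 3.
The 2 values of 55 occupy positions 5–6 → each gets rank 5.

3, 1, 9, 5, 8, 5, 3, 2, 7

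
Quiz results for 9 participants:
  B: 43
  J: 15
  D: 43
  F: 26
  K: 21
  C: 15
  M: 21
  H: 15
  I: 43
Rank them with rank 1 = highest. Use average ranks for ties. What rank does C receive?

8

Sorted (descending): 43, 43, 43, 26, 21, 21, 15, 15, 15
The 3 values of 43 occupy positions 1–3 → average rank 2.
The 2 values of 21 occupy positions 5–6 → average rank (5+6)/2 = 5.5.
The 3 values of 15 occupy positions 7–9 → average rank 8.
C has value 15 → rank 8.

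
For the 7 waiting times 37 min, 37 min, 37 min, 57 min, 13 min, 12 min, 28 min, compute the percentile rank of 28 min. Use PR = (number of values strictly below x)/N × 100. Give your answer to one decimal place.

28.6

N = 7.
Strictly below 28: 2. Equal to 28: 1.
PR = 2/7 × 100 = 28.6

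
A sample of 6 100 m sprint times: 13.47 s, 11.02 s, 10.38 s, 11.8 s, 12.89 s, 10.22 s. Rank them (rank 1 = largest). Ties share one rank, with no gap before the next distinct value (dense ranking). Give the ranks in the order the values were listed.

Sorted (descending): 13.47, 12.89, 11.8, 11.02, 10.38, 10.22
No ties — each value takes its position as its rank.

1, 4, 5, 3, 2, 6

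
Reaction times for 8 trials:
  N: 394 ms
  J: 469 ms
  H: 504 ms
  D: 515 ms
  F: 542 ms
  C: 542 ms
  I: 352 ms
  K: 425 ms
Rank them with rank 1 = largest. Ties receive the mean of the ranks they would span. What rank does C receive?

Sorted (descending): 542, 542, 515, 504, 469, 425, 394, 352
The 2 values of 542 occupy positions 1–2 → average rank (1+2)/2 = 1.5.
C has value 542 ms → rank 1.5.

1.5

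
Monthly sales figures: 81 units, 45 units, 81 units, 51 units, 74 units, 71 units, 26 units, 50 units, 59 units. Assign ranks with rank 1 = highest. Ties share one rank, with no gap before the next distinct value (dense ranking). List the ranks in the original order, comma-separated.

Sorted (descending): 81, 81, 74, 71, 59, 51, 50, 45, 26
The 2 values of 81 share dense rank 1.
Remaining distinct values take the next consecutive integers.

1, 7, 1, 5, 2, 3, 8, 6, 4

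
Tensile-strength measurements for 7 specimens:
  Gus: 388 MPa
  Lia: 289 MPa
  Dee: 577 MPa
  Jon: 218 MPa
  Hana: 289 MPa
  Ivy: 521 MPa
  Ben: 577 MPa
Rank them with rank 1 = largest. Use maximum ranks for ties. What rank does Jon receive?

7

Sorted (descending): 577, 577, 521, 388, 289, 289, 218
The 2 values of 577 occupy positions 1–2 → each gets rank 2.
The 2 values of 289 occupy positions 5–6 → each gets rank 6.
Jon has value 218 MPa → rank 7.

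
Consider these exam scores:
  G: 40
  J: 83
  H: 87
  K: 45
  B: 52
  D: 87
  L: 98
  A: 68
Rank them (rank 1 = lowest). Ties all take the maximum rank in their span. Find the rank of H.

Sorted (ascending): 40, 45, 52, 68, 83, 87, 87, 98
The 2 values of 87 occupy positions 6–7 → each gets rank 7.
H has value 87 → rank 7.

7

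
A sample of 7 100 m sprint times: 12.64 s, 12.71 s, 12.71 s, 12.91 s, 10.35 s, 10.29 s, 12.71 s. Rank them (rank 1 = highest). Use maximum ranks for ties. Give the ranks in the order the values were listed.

Sorted (descending): 12.91, 12.71, 12.71, 12.71, 12.64, 10.35, 10.29
The 3 values of 12.71 occupy positions 2–4 → each gets rank 4.

5, 4, 4, 1, 6, 7, 4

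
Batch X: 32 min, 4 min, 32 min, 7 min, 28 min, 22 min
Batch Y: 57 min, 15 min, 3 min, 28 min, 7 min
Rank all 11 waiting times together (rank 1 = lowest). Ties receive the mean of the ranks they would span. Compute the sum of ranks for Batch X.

Sorted (ascending): 3, 4, 7, 7, 15, 22, 28, 28, 32, 32, 57
The 2 values of 7 occupy positions 3–4 → average rank (3+4)/2 = 3.5.
The 2 values of 28 occupy positions 7–8 → average rank (7+8)/2 = 7.5.
The 2 values of 32 occupy positions 9–10 → average rank (9+10)/2 = 9.5.
Batch X values → pooled ranks: 32→9.5, 4→2, 32→9.5, 7→3.5, 28→7.5, 22→6
Rank sum = 9.5 + 2 + 9.5 + 3.5 + 7.5 + 6 = 38

38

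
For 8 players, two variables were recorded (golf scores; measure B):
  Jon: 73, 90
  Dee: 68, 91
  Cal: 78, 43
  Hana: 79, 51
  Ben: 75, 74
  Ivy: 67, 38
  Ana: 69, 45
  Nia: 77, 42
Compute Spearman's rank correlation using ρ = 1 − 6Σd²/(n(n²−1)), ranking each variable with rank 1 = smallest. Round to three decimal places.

Ranks of variable 1: 4, 2, 7, 8, 5, 1, 3, 6
Ranks of variable 2: 7, 8, 3, 5, 6, 1, 4, 2
d = r₁ − r₂: -3, -6, 4, 3, -1, 0, -1, 4
d²: 9, 36, 16, 9, 1, 0, 1, 16; Σd² = 88
ρ = 1 − 6·88/(8·63) = 1 − 528/504 = -0.048

-0.048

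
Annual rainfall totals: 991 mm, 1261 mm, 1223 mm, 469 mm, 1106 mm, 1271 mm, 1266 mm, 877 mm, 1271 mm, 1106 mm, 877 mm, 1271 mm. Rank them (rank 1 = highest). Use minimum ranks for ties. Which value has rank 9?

Sorted (descending): 1271, 1271, 1271, 1266, 1261, 1223, 1106, 1106, 991, 877, 877, 469
The 3 values of 1271 occupy positions 1–3 → each gets rank 1.
The 2 values of 1106 occupy positions 7–8 → each gets rank 7.
The 2 values of 877 occupy positions 10–11 → each gets rank 10.
Rank 9 → value 991.

991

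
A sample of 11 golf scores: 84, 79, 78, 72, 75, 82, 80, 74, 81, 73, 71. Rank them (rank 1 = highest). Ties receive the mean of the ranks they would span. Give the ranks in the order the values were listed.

Sorted (descending): 84, 82, 81, 80, 79, 78, 75, 74, 73, 72, 71
No ties — each value takes its position as its rank.

1, 5, 6, 10, 7, 2, 4, 8, 3, 9, 11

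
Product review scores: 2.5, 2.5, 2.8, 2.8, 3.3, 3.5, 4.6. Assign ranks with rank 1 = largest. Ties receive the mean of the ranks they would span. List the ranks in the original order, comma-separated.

6.5, 6.5, 4.5, 4.5, 3, 2, 1

Sorted (descending): 4.6, 3.5, 3.3, 2.8, 2.8, 2.5, 2.5
The 2 values of 2.8 occupy positions 4–5 → average rank (4+5)/2 = 4.5.
The 2 values of 2.5 occupy positions 6–7 → average rank (6+7)/2 = 6.5.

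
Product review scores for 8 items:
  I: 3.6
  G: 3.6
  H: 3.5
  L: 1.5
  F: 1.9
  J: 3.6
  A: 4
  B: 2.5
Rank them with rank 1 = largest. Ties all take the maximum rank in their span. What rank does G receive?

Sorted (descending): 4, 3.6, 3.6, 3.6, 3.5, 2.5, 1.9, 1.5
The 3 values of 3.6 occupy positions 2–4 → each gets rank 4.
G has value 3.6 → rank 4.

4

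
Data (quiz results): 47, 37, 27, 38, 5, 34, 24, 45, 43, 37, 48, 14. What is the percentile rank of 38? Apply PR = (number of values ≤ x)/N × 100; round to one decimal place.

66.7

N = 12.
Strictly below 38: 7. Equal to 38: 1.
PR = 8/12 × 100 = 66.7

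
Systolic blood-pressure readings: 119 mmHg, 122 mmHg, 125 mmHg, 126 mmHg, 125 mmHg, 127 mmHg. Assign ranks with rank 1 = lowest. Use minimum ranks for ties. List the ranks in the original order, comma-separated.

Sorted (ascending): 119, 122, 125, 125, 126, 127
The 2 values of 125 occupy positions 3–4 → each gets rank 3.

1, 2, 3, 5, 3, 6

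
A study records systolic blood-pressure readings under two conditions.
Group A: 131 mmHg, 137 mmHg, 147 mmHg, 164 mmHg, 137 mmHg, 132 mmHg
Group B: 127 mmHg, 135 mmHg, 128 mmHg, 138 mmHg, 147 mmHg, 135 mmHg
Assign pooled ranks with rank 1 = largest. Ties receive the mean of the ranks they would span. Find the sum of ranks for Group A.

Sorted (descending): 164, 147, 147, 138, 137, 137, 135, 135, 132, 131, 128, 127
The 2 values of 147 occupy positions 2–3 → average rank (2+3)/2 = 2.5.
The 2 values of 137 occupy positions 5–6 → average rank (5+6)/2 = 5.5.
The 2 values of 135 occupy positions 7–8 → average rank (7+8)/2 = 7.5.
Group A values → pooled ranks: 131→10, 137→5.5, 147→2.5, 164→1, 137→5.5, 132→9
Rank sum = 10 + 5.5 + 2.5 + 1 + 5.5 + 9 = 33.5

33.5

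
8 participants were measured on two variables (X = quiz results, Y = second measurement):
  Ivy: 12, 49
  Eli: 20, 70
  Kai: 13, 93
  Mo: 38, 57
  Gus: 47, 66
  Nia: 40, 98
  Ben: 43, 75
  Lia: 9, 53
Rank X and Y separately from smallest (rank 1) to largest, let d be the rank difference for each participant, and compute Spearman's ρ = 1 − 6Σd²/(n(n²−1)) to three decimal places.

0.476

Ranks of variable 1: 2, 4, 3, 5, 8, 6, 7, 1
Ranks of variable 2: 1, 5, 7, 3, 4, 8, 6, 2
d = r₁ − r₂: 1, -1, -4, 2, 4, -2, 1, -1
d²: 1, 1, 16, 4, 16, 4, 1, 1; Σd² = 44
ρ = 1 − 6·44/(8·63) = 1 − 264/504 = 0.476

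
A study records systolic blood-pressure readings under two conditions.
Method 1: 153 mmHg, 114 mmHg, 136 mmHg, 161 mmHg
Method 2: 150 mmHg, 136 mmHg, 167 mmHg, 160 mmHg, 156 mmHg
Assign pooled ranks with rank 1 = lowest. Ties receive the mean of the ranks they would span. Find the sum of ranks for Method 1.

Sorted (ascending): 114, 136, 136, 150, 153, 156, 160, 161, 167
The 2 values of 136 occupy positions 2–3 → average rank (2+3)/2 = 2.5.
Method 1 values → pooled ranks: 153→5, 114→1, 136→2.5, 161→8
Rank sum = 5 + 1 + 2.5 + 8 = 16.5

16.5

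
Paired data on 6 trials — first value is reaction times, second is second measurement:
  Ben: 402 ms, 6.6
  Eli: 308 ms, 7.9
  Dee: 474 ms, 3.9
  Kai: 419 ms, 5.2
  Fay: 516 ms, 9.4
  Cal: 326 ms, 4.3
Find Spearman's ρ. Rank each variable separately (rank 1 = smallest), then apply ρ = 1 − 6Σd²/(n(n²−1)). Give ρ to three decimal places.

0.029

Ranks of variable 1: 3, 1, 5, 4, 6, 2
Ranks of variable 2: 4, 5, 1, 3, 6, 2
d = r₁ − r₂: -1, -4, 4, 1, 0, 0
d²: 1, 16, 16, 1, 0, 0; Σd² = 34
ρ = 1 − 6·34/(6·35) = 1 − 204/210 = 0.029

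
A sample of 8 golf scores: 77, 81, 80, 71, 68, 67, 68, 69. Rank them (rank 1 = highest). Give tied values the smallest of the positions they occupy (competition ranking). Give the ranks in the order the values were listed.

3, 1, 2, 4, 6, 8, 6, 5

Sorted (descending): 81, 80, 77, 71, 69, 68, 68, 67
The 2 values of 68 occupy positions 6–7 → each gets rank 6.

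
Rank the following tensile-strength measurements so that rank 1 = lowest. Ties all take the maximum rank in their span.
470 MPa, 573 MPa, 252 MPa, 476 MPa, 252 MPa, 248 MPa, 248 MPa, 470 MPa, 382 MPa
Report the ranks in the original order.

Sorted (ascending): 248, 248, 252, 252, 382, 470, 470, 476, 573
The 2 values of 248 occupy positions 1–2 → each gets rank 2.
The 2 values of 252 occupy positions 3–4 → each gets rank 4.
The 2 values of 470 occupy positions 6–7 → each gets rank 7.

7, 9, 4, 8, 4, 2, 2, 7, 5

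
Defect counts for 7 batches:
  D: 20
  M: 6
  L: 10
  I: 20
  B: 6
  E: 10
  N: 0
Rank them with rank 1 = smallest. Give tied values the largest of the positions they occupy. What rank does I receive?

7

Sorted (ascending): 0, 6, 6, 10, 10, 20, 20
The 2 values of 6 occupy positions 2–3 → each gets rank 3.
The 2 values of 10 occupy positions 4–5 → each gets rank 5.
The 2 values of 20 occupy positions 6–7 → each gets rank 7.
I has value 20 → rank 7.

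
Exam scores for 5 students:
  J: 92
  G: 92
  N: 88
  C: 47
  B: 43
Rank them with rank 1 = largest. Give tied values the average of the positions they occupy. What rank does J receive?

1.5

Sorted (descending): 92, 92, 88, 47, 43
The 2 values of 92 occupy positions 1–2 → average rank (1+2)/2 = 1.5.
J has value 92 → rank 1.5.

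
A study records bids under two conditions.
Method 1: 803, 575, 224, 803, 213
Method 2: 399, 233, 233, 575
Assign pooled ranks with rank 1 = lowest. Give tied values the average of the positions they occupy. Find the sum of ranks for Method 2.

18.5

Sorted (ascending): 213, 224, 233, 233, 399, 575, 575, 803, 803
The 2 values of 233 occupy positions 3–4 → average rank (3+4)/2 = 3.5.
The 2 values of 575 occupy positions 6–7 → average rank (6+7)/2 = 6.5.
The 2 values of 803 occupy positions 8–9 → average rank (8+9)/2 = 8.5.
Method 2 values → pooled ranks: 399→5, 233→3.5, 233→3.5, 575→6.5
Rank sum = 5 + 3.5 + 3.5 + 6.5 = 18.5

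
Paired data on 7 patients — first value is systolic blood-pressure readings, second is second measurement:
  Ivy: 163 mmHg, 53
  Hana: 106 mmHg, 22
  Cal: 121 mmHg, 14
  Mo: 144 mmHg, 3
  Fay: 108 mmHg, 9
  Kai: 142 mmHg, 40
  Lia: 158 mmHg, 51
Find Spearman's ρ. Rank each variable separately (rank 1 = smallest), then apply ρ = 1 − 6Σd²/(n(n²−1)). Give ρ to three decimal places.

0.536

Ranks of variable 1: 7, 1, 3, 5, 2, 4, 6
Ranks of variable 2: 7, 4, 3, 1, 2, 5, 6
d = r₁ − r₂: 0, -3, 0, 4, 0, -1, 0
d²: 0, 9, 0, 16, 0, 1, 0; Σd² = 26
ρ = 1 − 6·26/(7·48) = 1 − 156/336 = 0.536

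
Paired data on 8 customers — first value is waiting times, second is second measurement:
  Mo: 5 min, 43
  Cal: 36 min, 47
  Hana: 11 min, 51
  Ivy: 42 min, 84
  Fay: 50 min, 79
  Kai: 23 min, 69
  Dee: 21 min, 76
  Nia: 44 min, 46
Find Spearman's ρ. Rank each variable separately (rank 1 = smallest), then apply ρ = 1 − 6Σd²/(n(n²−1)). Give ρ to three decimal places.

Ranks of variable 1: 1, 5, 2, 6, 8, 4, 3, 7
Ranks of variable 2: 1, 3, 4, 8, 7, 5, 6, 2
d = r₁ − r₂: 0, 2, -2, -2, 1, -1, -3, 5
d²: 0, 4, 4, 4, 1, 1, 9, 25; Σd² = 48
ρ = 1 − 6·48/(8·63) = 1 − 288/504 = 0.429

0.429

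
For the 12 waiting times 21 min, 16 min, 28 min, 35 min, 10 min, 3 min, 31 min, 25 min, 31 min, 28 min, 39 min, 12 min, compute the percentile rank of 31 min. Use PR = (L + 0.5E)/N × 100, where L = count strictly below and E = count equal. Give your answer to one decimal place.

75.0

N = 12.
Strictly below 31: 8. Equal to 31: 2.
PR = (8 + 0.5·2)/12 × 100 = 75.0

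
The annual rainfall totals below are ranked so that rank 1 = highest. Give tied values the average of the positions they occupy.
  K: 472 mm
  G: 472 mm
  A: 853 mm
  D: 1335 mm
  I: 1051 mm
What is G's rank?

Sorted (descending): 1335, 1051, 853, 472, 472
The 2 values of 472 occupy positions 4–5 → average rank (4+5)/2 = 4.5.
G has value 472 mm → rank 4.5.

4.5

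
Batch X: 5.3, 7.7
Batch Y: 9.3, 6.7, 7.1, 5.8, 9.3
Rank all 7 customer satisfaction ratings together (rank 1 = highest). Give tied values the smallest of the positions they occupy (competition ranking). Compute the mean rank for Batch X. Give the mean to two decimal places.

Sorted (descending): 9.3, 9.3, 7.7, 7.1, 6.7, 5.8, 5.3
The 2 values of 9.3 occupy positions 1–2 → each gets rank 1.
Batch X values → pooled ranks: 5.3→7, 7.7→3
Mean rank = (7 + 3) / 2 = 5.00

5.00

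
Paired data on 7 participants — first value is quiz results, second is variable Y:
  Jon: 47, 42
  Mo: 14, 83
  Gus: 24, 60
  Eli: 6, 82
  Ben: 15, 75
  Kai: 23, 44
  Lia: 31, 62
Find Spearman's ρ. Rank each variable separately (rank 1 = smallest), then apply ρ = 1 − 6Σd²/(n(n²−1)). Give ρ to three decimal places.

-0.821

Ranks of variable 1: 7, 2, 5, 1, 3, 4, 6
Ranks of variable 2: 1, 7, 3, 6, 5, 2, 4
d = r₁ − r₂: 6, -5, 2, -5, -2, 2, 2
d²: 36, 25, 4, 25, 4, 4, 4; Σd² = 102
ρ = 1 − 6·102/(7·48) = 1 − 612/336 = -0.821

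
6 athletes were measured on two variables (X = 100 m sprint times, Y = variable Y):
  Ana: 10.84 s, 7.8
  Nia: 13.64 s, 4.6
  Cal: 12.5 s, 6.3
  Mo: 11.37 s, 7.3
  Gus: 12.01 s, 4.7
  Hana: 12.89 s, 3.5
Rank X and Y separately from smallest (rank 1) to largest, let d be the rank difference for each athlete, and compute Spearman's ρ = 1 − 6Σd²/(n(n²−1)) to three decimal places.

-0.886

Ranks of variable 1: 1, 6, 4, 2, 3, 5
Ranks of variable 2: 6, 2, 4, 5, 3, 1
d = r₁ − r₂: -5, 4, 0, -3, 0, 4
d²: 25, 16, 0, 9, 0, 16; Σd² = 66
ρ = 1 − 6·66/(6·35) = 1 − 396/210 = -0.886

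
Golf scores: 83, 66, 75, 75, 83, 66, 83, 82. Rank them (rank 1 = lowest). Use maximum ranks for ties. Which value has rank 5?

Sorted (ascending): 66, 66, 75, 75, 82, 83, 83, 83
The 2 values of 66 occupy positions 1–2 → each gets rank 2.
The 2 values of 75 occupy positions 3–4 → each gets rank 4.
The 3 values of 83 occupy positions 6–8 → each gets rank 8.
Rank 5 → value 82.

82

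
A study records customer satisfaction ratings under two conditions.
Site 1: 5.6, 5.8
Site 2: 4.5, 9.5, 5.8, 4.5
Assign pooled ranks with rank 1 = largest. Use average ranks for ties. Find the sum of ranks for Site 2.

14.5

Sorted (descending): 9.5, 5.8, 5.8, 5.6, 4.5, 4.5
The 2 values of 5.8 occupy positions 2–3 → average rank (2+3)/2 = 2.5.
The 2 values of 4.5 occupy positions 5–6 → average rank (5+6)/2 = 5.5.
Site 2 values → pooled ranks: 4.5→5.5, 9.5→1, 5.8→2.5, 4.5→5.5
Rank sum = 5.5 + 1 + 2.5 + 5.5 = 14.5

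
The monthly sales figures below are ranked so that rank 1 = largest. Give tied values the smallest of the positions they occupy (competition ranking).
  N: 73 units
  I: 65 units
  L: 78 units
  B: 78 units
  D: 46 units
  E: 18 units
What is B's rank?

Sorted (descending): 78, 78, 73, 65, 46, 18
The 2 values of 78 occupy positions 1–2 → each gets rank 1.
B has value 78 units → rank 1.

1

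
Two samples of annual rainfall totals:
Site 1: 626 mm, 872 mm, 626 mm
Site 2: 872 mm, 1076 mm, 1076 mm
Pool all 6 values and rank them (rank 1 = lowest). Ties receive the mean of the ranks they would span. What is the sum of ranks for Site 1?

Sorted (ascending): 626, 626, 872, 872, 1076, 1076
The 2 values of 626 occupy positions 1–2 → average rank (1+2)/2 = 1.5.
The 2 values of 872 occupy positions 3–4 → average rank (3+4)/2 = 3.5.
The 2 values of 1076 occupy positions 5–6 → average rank (5+6)/2 = 5.5.
Site 1 values → pooled ranks: 626→1.5, 872→3.5, 626→1.5
Rank sum = 1.5 + 3.5 + 1.5 = 6.5

6.5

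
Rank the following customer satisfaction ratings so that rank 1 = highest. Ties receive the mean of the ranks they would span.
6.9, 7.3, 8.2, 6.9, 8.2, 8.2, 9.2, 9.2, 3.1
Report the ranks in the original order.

7.5, 6, 4, 7.5, 4, 4, 1.5, 1.5, 9

Sorted (descending): 9.2, 9.2, 8.2, 8.2, 8.2, 7.3, 6.9, 6.9, 3.1
The 2 values of 9.2 occupy positions 1–2 → average rank (1+2)/2 = 1.5.
The 3 values of 8.2 occupy positions 3–5 → average rank 4.
The 2 values of 6.9 occupy positions 7–8 → average rank (7+8)/2 = 7.5.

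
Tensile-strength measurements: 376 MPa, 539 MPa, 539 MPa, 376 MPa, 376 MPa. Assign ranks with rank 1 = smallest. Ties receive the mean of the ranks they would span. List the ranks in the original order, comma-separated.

2, 4.5, 4.5, 2, 2

Sorted (ascending): 376, 376, 376, 539, 539
The 3 values of 376 occupy positions 1–3 → average rank 2.
The 2 values of 539 occupy positions 4–5 → average rank (4+5)/2 = 4.5.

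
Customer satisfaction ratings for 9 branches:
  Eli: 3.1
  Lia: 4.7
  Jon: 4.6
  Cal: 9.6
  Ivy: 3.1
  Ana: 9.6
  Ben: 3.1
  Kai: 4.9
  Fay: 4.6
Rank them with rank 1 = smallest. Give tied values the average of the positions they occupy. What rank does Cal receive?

Sorted (ascending): 3.1, 3.1, 3.1, 4.6, 4.6, 4.7, 4.9, 9.6, 9.6
The 3 values of 3.1 occupy positions 1–3 → average rank 2.
The 2 values of 4.6 occupy positions 4–5 → average rank (4+5)/2 = 4.5.
The 2 values of 9.6 occupy positions 8–9 → average rank (8+9)/2 = 8.5.
Cal has value 9.6 → rank 8.5.

8.5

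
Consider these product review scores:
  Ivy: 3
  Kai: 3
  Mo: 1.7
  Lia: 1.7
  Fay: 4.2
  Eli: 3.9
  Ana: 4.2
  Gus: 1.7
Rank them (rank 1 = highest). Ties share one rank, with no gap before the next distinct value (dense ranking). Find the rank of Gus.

4

Sorted (descending): 4.2, 4.2, 3.9, 3, 3, 1.7, 1.7, 1.7
The 2 values of 4.2 share dense rank 1.
The 2 values of 3 share dense rank 3.
The 3 values of 1.7 share dense rank 4.
Remaining distinct values take the next consecutive integers.
Gus has value 1.7 → rank 4.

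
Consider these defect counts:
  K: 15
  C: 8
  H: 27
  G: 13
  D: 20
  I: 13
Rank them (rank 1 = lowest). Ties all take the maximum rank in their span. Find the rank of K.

Sorted (ascending): 8, 13, 13, 15, 20, 27
The 2 values of 13 occupy positions 2–3 → each gets rank 3.
K has value 15 → rank 4.

4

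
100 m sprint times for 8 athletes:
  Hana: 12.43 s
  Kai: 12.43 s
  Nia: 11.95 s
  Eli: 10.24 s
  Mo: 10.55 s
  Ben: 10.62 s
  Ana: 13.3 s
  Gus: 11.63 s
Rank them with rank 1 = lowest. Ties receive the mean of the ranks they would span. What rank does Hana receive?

Sorted (ascending): 10.24, 10.55, 10.62, 11.63, 11.95, 12.43, 12.43, 13.3
The 2 values of 12.43 occupy positions 6–7 → average rank (6+7)/2 = 6.5.
Hana has value 12.43 s → rank 6.5.

6.5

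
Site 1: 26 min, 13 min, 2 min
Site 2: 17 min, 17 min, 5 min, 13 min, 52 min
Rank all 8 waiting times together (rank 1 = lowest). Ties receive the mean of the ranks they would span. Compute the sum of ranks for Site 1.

11.5

Sorted (ascending): 2, 5, 13, 13, 17, 17, 26, 52
The 2 values of 13 occupy positions 3–4 → average rank (3+4)/2 = 3.5.
The 2 values of 17 occupy positions 5–6 → average rank (5+6)/2 = 5.5.
Site 1 values → pooled ranks: 26→7, 13→3.5, 2→1
Rank sum = 7 + 3.5 + 1 = 11.5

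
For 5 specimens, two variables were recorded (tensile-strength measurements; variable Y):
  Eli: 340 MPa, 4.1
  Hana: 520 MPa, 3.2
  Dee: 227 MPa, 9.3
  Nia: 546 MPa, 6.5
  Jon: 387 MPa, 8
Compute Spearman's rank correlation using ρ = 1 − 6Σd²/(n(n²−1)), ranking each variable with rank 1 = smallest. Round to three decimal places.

Ranks of variable 1: 2, 4, 1, 5, 3
Ranks of variable 2: 2, 1, 5, 3, 4
d = r₁ − r₂: 0, 3, -4, 2, -1
d²: 0, 9, 16, 4, 1; Σd² = 30
ρ = 1 − 6·30/(5·24) = 1 − 180/120 = -0.500

-0.500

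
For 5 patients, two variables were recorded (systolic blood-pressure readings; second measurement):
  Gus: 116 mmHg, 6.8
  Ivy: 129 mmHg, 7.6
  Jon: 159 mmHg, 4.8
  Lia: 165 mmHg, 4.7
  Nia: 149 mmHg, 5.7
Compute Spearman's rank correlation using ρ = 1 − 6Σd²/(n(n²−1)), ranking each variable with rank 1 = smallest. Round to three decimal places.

-0.900

Ranks of variable 1: 1, 2, 4, 5, 3
Ranks of variable 2: 4, 5, 2, 1, 3
d = r₁ − r₂: -3, -3, 2, 4, 0
d²: 9, 9, 4, 16, 0; Σd² = 38
ρ = 1 − 6·38/(5·24) = 1 − 228/120 = -0.900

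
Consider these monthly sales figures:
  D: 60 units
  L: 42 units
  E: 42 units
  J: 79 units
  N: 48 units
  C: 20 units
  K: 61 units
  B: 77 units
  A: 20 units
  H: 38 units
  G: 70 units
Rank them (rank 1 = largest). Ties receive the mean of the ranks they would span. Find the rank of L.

Sorted (descending): 79, 77, 70, 61, 60, 48, 42, 42, 38, 20, 20
The 2 values of 42 occupy positions 7–8 → average rank (7+8)/2 = 7.5.
The 2 values of 20 occupy positions 10–11 → average rank (10+11)/2 = 10.5.
L has value 42 units → rank 7.5.

7.5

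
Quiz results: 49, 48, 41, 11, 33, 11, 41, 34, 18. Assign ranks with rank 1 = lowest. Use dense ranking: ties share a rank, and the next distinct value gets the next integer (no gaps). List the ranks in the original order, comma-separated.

7, 6, 5, 1, 3, 1, 5, 4, 2

Sorted (ascending): 11, 11, 18, 33, 34, 41, 41, 48, 49
The 2 values of 11 share dense rank 1.
The 2 values of 41 share dense rank 5.
Remaining distinct values take the next consecutive integers.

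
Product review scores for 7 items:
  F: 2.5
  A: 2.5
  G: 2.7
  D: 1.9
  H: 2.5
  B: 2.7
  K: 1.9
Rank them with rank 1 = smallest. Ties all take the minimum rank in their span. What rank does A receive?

3

Sorted (ascending): 1.9, 1.9, 2.5, 2.5, 2.5, 2.7, 2.7
The 2 values of 1.9 occupy positions 1–2 → each gets rank 1.
The 3 values of 2.5 occupy positions 3–5 → each gets rank 3.
The 2 values of 2.7 occupy positions 6–7 → each gets rank 6.
A has value 2.5 → rank 3.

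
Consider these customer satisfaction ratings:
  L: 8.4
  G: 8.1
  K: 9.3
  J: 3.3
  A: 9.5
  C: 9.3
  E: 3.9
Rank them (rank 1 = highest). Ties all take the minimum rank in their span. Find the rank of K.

2

Sorted (descending): 9.5, 9.3, 9.3, 8.4, 8.1, 3.9, 3.3
The 2 values of 9.3 occupy positions 2–3 → each gets rank 2.
K has value 9.3 → rank 2.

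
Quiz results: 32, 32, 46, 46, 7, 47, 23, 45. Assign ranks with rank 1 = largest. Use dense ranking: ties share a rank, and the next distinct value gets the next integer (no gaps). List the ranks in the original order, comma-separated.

4, 4, 2, 2, 6, 1, 5, 3

Sorted (descending): 47, 46, 46, 45, 32, 32, 23, 7
The 2 values of 46 share dense rank 2.
The 2 values of 32 share dense rank 4.
Remaining distinct values take the next consecutive integers.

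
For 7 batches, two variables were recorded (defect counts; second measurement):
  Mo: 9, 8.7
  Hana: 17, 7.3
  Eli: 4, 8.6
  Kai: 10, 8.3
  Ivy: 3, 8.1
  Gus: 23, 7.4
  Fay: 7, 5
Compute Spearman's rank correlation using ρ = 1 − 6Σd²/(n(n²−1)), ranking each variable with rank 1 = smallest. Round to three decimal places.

-0.250

Ranks of variable 1: 4, 6, 2, 5, 1, 7, 3
Ranks of variable 2: 7, 2, 6, 5, 4, 3, 1
d = r₁ − r₂: -3, 4, -4, 0, -3, 4, 2
d²: 9, 16, 16, 0, 9, 16, 4; Σd² = 70
ρ = 1 − 6·70/(7·48) = 1 − 420/336 = -0.250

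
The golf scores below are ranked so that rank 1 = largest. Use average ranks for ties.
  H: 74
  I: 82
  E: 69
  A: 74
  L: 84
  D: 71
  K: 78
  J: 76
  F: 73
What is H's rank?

5.5

Sorted (descending): 84, 82, 78, 76, 74, 74, 73, 71, 69
The 2 values of 74 occupy positions 5–6 → average rank (5+6)/2 = 5.5.
H has value 74 → rank 5.5.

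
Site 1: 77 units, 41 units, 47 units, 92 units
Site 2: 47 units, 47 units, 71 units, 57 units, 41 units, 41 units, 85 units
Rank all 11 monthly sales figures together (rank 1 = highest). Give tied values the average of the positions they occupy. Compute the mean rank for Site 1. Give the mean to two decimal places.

5.25

Sorted (descending): 92, 85, 77, 71, 57, 47, 47, 47, 41, 41, 41
The 3 values of 47 occupy positions 6–8 → average rank 7.
The 3 values of 41 occupy positions 9–11 → average rank 10.
Site 1 values → pooled ranks: 77→3, 41→10, 47→7, 92→1
Mean rank = (3 + 10 + 7 + 1) / 4 = 5.25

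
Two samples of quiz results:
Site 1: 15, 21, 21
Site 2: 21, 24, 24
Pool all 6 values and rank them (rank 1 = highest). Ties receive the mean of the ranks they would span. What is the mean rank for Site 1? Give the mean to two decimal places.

4.67

Sorted (descending): 24, 24, 21, 21, 21, 15
The 2 values of 24 occupy positions 1–2 → average rank (1+2)/2 = 1.5.
The 3 values of 21 occupy positions 3–5 → average rank 4.
Site 1 values → pooled ranks: 15→6, 21→4, 21→4
Mean rank = (6 + 4 + 4) / 3 = 4.67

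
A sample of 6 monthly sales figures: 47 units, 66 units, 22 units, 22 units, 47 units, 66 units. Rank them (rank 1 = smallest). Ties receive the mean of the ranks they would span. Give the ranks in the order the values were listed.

3.5, 5.5, 1.5, 1.5, 3.5, 5.5

Sorted (ascending): 22, 22, 47, 47, 66, 66
The 2 values of 22 occupy positions 1–2 → average rank (1+2)/2 = 1.5.
The 2 values of 47 occupy positions 3–4 → average rank (3+4)/2 = 3.5.
The 2 values of 66 occupy positions 5–6 → average rank (5+6)/2 = 5.5.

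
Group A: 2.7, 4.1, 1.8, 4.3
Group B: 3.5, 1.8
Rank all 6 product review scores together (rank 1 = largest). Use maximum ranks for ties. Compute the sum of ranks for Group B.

Sorted (descending): 4.3, 4.1, 3.5, 2.7, 1.8, 1.8
The 2 values of 1.8 occupy positions 5–6 → each gets rank 6.
Group B values → pooled ranks: 3.5→3, 1.8→6
Rank sum = 3 + 6 = 9

9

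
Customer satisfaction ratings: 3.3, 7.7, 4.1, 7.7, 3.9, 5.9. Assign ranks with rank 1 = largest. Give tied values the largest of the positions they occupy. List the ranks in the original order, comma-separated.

Sorted (descending): 7.7, 7.7, 5.9, 4.1, 3.9, 3.3
The 2 values of 7.7 occupy positions 1–2 → each gets rank 2.

6, 2, 4, 2, 5, 3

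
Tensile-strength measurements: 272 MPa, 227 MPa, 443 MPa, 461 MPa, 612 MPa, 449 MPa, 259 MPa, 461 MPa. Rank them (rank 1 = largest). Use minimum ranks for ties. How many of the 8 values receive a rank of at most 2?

Sorted (descending): 612, 461, 461, 449, 443, 272, 259, 227
The 2 values of 461 occupy positions 2–3 → each gets rank 2.
Ranks ≤ 2: {1, 2, 2} → 3 values.

3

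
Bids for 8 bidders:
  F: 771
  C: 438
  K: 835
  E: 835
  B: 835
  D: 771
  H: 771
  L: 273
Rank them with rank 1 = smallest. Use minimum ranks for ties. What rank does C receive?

2

Sorted (ascending): 273, 438, 771, 771, 771, 835, 835, 835
The 3 values of 771 occupy positions 3–5 → each gets rank 3.
The 3 values of 835 occupy positions 6–8 → each gets rank 6.
C has value 438 → rank 2.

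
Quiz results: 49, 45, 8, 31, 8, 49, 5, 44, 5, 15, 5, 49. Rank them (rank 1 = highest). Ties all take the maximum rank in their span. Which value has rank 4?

45

Sorted (descending): 49, 49, 49, 45, 44, 31, 15, 8, 8, 5, 5, 5
The 3 values of 49 occupy positions 1–3 → each gets rank 3.
The 2 values of 8 occupy positions 8–9 → each gets rank 9.
The 3 values of 5 occupy positions 10–12 → each gets rank 12.
Rank 4 → value 45.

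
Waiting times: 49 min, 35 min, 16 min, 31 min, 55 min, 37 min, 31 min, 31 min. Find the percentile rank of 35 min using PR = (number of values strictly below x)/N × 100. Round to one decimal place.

50.0

N = 8.
Strictly below 35: 4. Equal to 35: 1.
PR = 4/8 × 100 = 50.0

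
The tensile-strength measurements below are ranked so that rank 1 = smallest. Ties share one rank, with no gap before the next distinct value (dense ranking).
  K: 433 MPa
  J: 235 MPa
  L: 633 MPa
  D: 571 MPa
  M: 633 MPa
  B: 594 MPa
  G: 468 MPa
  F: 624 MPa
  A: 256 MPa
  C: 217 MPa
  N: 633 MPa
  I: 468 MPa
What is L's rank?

9

Sorted (ascending): 217, 235, 256, 433, 468, 468, 571, 594, 624, 633, 633, 633
The 2 values of 468 share dense rank 5.
The 3 values of 633 share dense rank 9.
Remaining distinct values take the next consecutive integers.
L has value 633 MPa → rank 9.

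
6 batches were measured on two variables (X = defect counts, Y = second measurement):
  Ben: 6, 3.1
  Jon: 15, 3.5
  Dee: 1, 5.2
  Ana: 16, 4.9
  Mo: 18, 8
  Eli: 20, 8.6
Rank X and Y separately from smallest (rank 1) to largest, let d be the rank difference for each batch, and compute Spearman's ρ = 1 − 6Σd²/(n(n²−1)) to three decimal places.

0.657

Ranks of variable 1: 2, 3, 1, 4, 5, 6
Ranks of variable 2: 1, 2, 4, 3, 5, 6
d = r₁ − r₂: 1, 1, -3, 1, 0, 0
d²: 1, 1, 9, 1, 0, 0; Σd² = 12
ρ = 1 − 6·12/(6·35) = 1 − 72/210 = 0.657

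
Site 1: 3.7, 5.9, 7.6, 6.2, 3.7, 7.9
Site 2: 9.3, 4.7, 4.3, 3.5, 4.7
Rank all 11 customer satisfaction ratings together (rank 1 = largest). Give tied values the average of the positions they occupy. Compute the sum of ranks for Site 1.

Sorted (descending): 9.3, 7.9, 7.6, 6.2, 5.9, 4.7, 4.7, 4.3, 3.7, 3.7, 3.5
The 2 values of 4.7 occupy positions 6–7 → average rank (6+7)/2 = 6.5.
The 2 values of 3.7 occupy positions 9–10 → average rank (9+10)/2 = 9.5.
Site 1 values → pooled ranks: 3.7→9.5, 5.9→5, 7.6→3, 6.2→4, 3.7→9.5, 7.9→2
Rank sum = 9.5 + 5 + 3 + 4 + 9.5 + 2 = 33

33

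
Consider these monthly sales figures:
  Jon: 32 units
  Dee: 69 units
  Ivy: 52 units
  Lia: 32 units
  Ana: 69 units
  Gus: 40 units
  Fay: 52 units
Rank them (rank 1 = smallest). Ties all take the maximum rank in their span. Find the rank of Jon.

2

Sorted (ascending): 32, 32, 40, 52, 52, 69, 69
The 2 values of 32 occupy positions 1–2 → each gets rank 2.
The 2 values of 52 occupy positions 4–5 → each gets rank 5.
The 2 values of 69 occupy positions 6–7 → each gets rank 7.
Jon has value 32 units → rank 2.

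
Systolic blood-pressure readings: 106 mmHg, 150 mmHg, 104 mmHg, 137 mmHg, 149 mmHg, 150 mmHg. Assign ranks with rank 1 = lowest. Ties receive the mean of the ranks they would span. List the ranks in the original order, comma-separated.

2, 5.5, 1, 3, 4, 5.5

Sorted (ascending): 104, 106, 137, 149, 150, 150
The 2 values of 150 occupy positions 5–6 → average rank (5+6)/2 = 5.5.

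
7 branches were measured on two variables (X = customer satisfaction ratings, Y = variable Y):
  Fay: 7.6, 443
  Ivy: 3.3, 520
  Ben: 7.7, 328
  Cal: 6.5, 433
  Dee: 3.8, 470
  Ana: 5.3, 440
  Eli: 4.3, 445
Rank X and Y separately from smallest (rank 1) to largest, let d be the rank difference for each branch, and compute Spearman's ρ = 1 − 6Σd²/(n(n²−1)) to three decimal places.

Ranks of variable 1: 6, 1, 7, 5, 2, 4, 3
Ranks of variable 2: 4, 7, 1, 2, 6, 3, 5
d = r₁ − r₂: 2, -6, 6, 3, -4, 1, -2
d²: 4, 36, 36, 9, 16, 1, 4; Σd² = 106
ρ = 1 − 6·106/(7·48) = 1 − 636/336 = -0.893

-0.893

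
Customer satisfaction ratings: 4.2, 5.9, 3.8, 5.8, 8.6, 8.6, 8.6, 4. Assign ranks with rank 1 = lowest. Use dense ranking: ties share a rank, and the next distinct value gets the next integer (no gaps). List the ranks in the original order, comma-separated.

3, 5, 1, 4, 6, 6, 6, 2

Sorted (ascending): 3.8, 4, 4.2, 5.8, 5.9, 8.6, 8.6, 8.6
The 3 values of 8.6 share dense rank 6.
Remaining distinct values take the next consecutive integers.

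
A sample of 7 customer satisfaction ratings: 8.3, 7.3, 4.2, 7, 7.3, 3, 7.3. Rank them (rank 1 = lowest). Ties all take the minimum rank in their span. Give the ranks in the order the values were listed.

Sorted (ascending): 3, 4.2, 7, 7.3, 7.3, 7.3, 8.3
The 3 values of 7.3 occupy positions 4–6 → each gets rank 4.

7, 4, 2, 3, 4, 1, 4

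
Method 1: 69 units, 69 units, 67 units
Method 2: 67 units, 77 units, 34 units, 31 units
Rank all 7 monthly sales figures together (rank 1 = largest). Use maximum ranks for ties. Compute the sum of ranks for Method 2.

Sorted (descending): 77, 69, 69, 67, 67, 34, 31
The 2 values of 69 occupy positions 2–3 → each gets rank 3.
The 2 values of 67 occupy positions 4–5 → each gets rank 5.
Method 2 values → pooled ranks: 67→5, 77→1, 34→6, 31→7
Rank sum = 5 + 1 + 6 + 7 = 19

19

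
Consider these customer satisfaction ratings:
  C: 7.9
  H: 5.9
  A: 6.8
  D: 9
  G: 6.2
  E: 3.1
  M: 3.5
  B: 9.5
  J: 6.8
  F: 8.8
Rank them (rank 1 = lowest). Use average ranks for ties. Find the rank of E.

1

Sorted (ascending): 3.1, 3.5, 5.9, 6.2, 6.8, 6.8, 7.9, 8.8, 9, 9.5
The 2 values of 6.8 occupy positions 5–6 → average rank (5+6)/2 = 5.5.
E has value 3.1 → rank 1.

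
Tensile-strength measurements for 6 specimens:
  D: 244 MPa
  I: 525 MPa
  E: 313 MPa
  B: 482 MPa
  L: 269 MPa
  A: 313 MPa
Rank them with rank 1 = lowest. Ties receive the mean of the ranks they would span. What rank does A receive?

3.5

Sorted (ascending): 244, 269, 313, 313, 482, 525
The 2 values of 313 occupy positions 3–4 → average rank (3+4)/2 = 3.5.
A has value 313 MPa → rank 3.5.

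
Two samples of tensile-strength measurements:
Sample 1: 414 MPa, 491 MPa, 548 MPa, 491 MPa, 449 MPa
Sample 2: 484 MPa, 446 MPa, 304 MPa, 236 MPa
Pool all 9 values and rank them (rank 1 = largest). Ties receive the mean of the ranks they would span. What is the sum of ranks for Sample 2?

Sorted (descending): 548, 491, 491, 484, 449, 446, 414, 304, 236
The 2 values of 491 occupy positions 2–3 → average rank (2+3)/2 = 2.5.
Sample 2 values → pooled ranks: 484→4, 446→6, 304→8, 236→9
Rank sum = 4 + 6 + 8 + 9 = 27

27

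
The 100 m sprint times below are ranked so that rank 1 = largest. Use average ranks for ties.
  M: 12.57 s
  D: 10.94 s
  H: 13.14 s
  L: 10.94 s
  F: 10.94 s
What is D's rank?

Sorted (descending): 13.14, 12.57, 10.94, 10.94, 10.94
The 3 values of 10.94 occupy positions 3–5 → average rank 4.
D has value 10.94 s → rank 4.

4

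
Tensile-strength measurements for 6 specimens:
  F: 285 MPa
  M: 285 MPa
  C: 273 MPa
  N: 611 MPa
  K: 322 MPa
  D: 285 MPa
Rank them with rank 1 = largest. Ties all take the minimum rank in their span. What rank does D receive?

Sorted (descending): 611, 322, 285, 285, 285, 273
The 3 values of 285 occupy positions 3–5 → each gets rank 3.
D has value 285 MPa → rank 3.

3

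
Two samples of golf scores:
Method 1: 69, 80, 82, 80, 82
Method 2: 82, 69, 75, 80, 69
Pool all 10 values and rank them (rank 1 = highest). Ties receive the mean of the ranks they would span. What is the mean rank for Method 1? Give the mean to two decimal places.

Sorted (descending): 82, 82, 82, 80, 80, 80, 75, 69, 69, 69
The 3 values of 82 occupy positions 1–3 → average rank 2.
The 3 values of 80 occupy positions 4–6 → average rank 5.
The 3 values of 69 occupy positions 8–10 → average rank 9.
Method 1 values → pooled ranks: 69→9, 80→5, 82→2, 80→5, 82→2
Mean rank = (9 + 5 + 2 + 5 + 2) / 5 = 4.60

4.60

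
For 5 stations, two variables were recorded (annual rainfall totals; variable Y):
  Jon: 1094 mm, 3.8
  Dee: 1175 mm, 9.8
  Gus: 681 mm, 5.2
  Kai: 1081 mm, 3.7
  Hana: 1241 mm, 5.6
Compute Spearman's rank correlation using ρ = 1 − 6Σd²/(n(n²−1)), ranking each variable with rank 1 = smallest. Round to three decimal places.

Ranks of variable 1: 3, 4, 1, 2, 5
Ranks of variable 2: 2, 5, 3, 1, 4
d = r₁ − r₂: 1, -1, -2, 1, 1
d²: 1, 1, 4, 1, 1; Σd² = 8
ρ = 1 − 6·8/(5·24) = 1 − 48/120 = 0.600

0.600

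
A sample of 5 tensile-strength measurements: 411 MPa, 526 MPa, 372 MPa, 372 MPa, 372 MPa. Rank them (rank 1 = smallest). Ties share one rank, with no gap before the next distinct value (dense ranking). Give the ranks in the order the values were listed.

Sorted (ascending): 372, 372, 372, 411, 526
The 3 values of 372 share dense rank 1.
Remaining distinct values take the next consecutive integers.

2, 3, 1, 1, 1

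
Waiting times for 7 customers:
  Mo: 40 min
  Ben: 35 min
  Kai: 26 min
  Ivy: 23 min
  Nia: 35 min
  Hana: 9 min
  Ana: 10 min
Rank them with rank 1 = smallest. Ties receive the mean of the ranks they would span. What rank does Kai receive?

Sorted (ascending): 9, 10, 23, 26, 35, 35, 40
The 2 values of 35 occupy positions 5–6 → average rank (5+6)/2 = 5.5.
Kai has value 26 min → rank 4.

4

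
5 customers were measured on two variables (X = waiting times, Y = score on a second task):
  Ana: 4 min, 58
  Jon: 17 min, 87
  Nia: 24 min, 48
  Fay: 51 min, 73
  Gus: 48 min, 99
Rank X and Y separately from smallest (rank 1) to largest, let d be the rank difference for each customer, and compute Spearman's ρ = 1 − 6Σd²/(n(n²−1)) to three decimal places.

0.300

Ranks of variable 1: 1, 2, 3, 5, 4
Ranks of variable 2: 2, 4, 1, 3, 5
d = r₁ − r₂: -1, -2, 2, 2, -1
d²: 1, 4, 4, 4, 1; Σd² = 14
ρ = 1 − 6·14/(5·24) = 1 − 84/120 = 0.300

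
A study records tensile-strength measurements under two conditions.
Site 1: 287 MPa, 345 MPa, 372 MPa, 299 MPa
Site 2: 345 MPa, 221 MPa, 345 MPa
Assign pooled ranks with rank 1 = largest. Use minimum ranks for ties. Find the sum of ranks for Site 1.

Sorted (descending): 372, 345, 345, 345, 299, 287, 221
The 3 values of 345 occupy positions 2–4 → each gets rank 2.
Site 1 values → pooled ranks: 287→6, 345→2, 372→1, 299→5
Rank sum = 6 + 2 + 1 + 5 = 14

14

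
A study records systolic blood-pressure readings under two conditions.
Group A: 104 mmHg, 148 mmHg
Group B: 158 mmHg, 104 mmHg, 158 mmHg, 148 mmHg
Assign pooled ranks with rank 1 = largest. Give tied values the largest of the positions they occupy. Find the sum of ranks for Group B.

Sorted (descending): 158, 158, 148, 148, 104, 104
The 2 values of 158 occupy positions 1–2 → each gets rank 2.
The 2 values of 148 occupy positions 3–4 → each gets rank 4.
The 2 values of 104 occupy positions 5–6 → each gets rank 6.
Group B values → pooled ranks: 158→2, 104→6, 158→2, 148→4
Rank sum = 2 + 6 + 2 + 4 = 14

14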